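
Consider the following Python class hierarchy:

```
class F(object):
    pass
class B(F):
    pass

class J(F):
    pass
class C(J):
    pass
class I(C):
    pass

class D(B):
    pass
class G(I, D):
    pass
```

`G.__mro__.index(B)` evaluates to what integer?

5

L[G] = G + merge(L[I], L[D], [I D])
  take I:  [I C J F object] + [D B F object] + [I D]
  take C:  [C J F object] + [D B F object] + [D]
  take J:  [J F object] + [D B F object] + [D]
  take D:  [F object] + [D B F object] + [D]
  take B:  [F object] + [B F object]
  take F:  [F object] + [F object]
  take object:  [object] + [object]
MRO: G I C J D B F object
B sits at index 5.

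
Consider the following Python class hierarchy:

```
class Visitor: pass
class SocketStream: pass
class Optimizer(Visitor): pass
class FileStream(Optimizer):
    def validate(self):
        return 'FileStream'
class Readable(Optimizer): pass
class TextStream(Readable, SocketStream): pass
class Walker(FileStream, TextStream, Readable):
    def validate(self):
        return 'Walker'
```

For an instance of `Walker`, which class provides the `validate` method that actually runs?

L[Walker] = Walker + merge(L[FileStream], L[TextStream], L[Readable], [FileStream TextStream Readable])
  take FileStream:  [FileStream Optimizer Visitor object] + [TextStream Readable Optimizer Visitor SocketStream object] + [Readable Optimizer Visitor object] + [FileStream TextStream Readable]
  take TextStream:  [Optimizer Visitor object] + [TextStream Readable Optimizer Visitor SocketStream object] + [Readable Optimizer Visitor object] + [TextStream Readable]
  take Readable:  [Optimizer Visitor object] + [Readable Optimizer Visitor SocketStream object] + [Readable Optimizer Visitor object] + [Readable]
  take Optimizer:  [Optimizer Visitor object] + [Optimizer Visitor SocketStream object] + [Optimizer Visitor object]
  take Visitor:  [Visitor object] + [Visitor SocketStream object] + [Visitor object]
  take SocketStream:  [object] + [SocketStream object] + [object]
  take object:  [object] + [object] + [object]
MRO: Walker FileStream TextStream Readable Optimizer Visitor SocketStream object
validate is defined in: FileStream, Walker. First along the MRO is Walker.

Walker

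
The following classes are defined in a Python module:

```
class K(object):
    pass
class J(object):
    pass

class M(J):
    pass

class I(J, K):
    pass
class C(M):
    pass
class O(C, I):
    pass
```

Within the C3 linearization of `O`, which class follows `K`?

object

L[O] = O + merge(L[C], L[I], [C I])
  take C:  [C M J object] + [I J K object] + [C I]
  take M:  [M J object] + [I J K object] + [I]
  take I:  [J object] + [I J K object] + [I]
  take J:  [J object] + [J K object]
  take K:  [object] + [K object]
  take object:  [object] + [object]
MRO: O C M I J K object
K is at position 5; next is object.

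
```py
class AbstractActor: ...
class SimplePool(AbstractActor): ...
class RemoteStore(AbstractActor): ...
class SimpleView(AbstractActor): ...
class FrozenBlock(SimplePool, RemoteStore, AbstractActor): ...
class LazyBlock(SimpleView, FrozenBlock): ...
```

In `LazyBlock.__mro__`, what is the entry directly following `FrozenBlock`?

L[LazyBlock] = LazyBlock + merge(L[SimpleView], L[FrozenBlock], [SimpleView FrozenBlock])
  take SimpleView:  [SimpleView AbstractActor object] + [FrozenBlock SimplePool RemoteStore AbstractActor object] + [SimpleView FrozenBlock]
  take FrozenBlock:  [AbstractActor object] + [FrozenBlock SimplePool RemoteStore AbstractActor object] + [FrozenBlock]
  take SimplePool:  [AbstractActor object] + [SimplePool RemoteStore AbstractActor object]
  take RemoteStore:  [AbstractActor object] + [RemoteStore AbstractActor object]
  take AbstractActor:  [AbstractActor object] + [AbstractActor object]
  take object:  [object] + [object]
MRO: LazyBlock SimpleView FrozenBlock SimplePool RemoteStore AbstractActor object
FrozenBlock is at position 2; next is SimplePool.

SimplePool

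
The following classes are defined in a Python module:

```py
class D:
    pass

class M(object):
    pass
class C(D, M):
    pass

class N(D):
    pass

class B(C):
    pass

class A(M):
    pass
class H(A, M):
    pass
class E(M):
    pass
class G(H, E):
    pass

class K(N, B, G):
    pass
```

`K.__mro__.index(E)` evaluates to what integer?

L[K] = K + merge(L[N], L[B], L[G], [N B G])
  take N:  [N D object] + [B C D M object] + [G H A E M object] + [N B G]
  take B:  [D object] + [B C D M object] + [G H A E M object] + [B G]
  take C:  [D object] + [C D M object] + [G H A E M object] + [G]
  take D:  [D object] + [D M object] + [G H A E M object] + [G]
  take G:  [object] + [M object] + [G H A E M object] + [G]
  take H:  [object] + [M object] + [H A E M object]
  take A:  [object] + [M object] + [A E M object]
  take E:  [object] + [M object] + [E M object]
  take M:  [object] + [M object] + [M object]
  take object:  [object] + [object] + [object]
MRO: K N B C D G H A E M object
E sits at index 8.

8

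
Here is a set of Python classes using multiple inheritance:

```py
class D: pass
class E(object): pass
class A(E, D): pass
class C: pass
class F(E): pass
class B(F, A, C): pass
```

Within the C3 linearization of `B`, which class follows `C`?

object

L[B] = B + merge(L[F], L[A], L[C], [F A C])
  take F:  [F E object] + [A E D object] + [C object] + [F A C]
  take A:  [E object] + [A E D object] + [C object] + [A C]
  take E:  [E object] + [E D object] + [C object] + [C]
  take D:  [object] + [D object] + [C object] + [C]
  take C:  [object] + [object] + [C object] + [C]
  take object:  [object] + [object] + [object]
MRO: B F A E D C object
C is at position 5; next is object.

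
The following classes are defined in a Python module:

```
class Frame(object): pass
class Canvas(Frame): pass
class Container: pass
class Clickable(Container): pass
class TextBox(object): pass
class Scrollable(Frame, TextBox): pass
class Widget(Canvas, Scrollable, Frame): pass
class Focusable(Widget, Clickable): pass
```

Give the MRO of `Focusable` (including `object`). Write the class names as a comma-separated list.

L[Focusable] = Focusable + merge(L[Widget], L[Clickable], [Widget Clickable])
  take Widget:  [Widget Canvas Scrollable Frame TextBox object] + [Clickable Container object] + [Widget Clickable]
  take Canvas:  [Canvas Scrollable Frame TextBox object] + [Clickable Container object] + [Clickable]
  take Scrollable:  [Scrollable Frame TextBox object] + [Clickable Container object] + [Clickable]
  take Frame:  [Frame TextBox object] + [Clickable Container object] + [Clickable]
  take TextBox:  [TextBox object] + [Clickable Container object] + [Clickable]
  take Clickable:  [object] + [Clickable Container object] + [Clickable]
  take Container:  [object] + [Container object]
  take object:  [object] + [object]

Focusable, Widget, Canvas, Scrollable, Frame, TextBox, Clickable, Container, object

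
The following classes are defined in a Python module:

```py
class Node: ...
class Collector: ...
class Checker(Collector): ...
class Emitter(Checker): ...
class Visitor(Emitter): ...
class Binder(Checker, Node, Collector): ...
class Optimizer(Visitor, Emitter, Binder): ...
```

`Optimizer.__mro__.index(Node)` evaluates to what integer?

L[Optimizer] = Optimizer + merge(L[Visitor], L[Emitter], L[Binder], [Visitor Emitter Binder])
  take Visitor:  [Visitor Emitter Checker Collector object] + [Emitter Checker Collector object] + [Binder Checker Node Collector object] + [Visitor Emitter Binder]
  take Emitter:  [Emitter Checker Collector object] + [Emitter Checker Collector object] + [Binder Checker Node Collector object] + [Emitter Binder]
  take Binder:  [Checker Collector object] + [Checker Collector object] + [Binder Checker Node Collector object] + [Binder]
  take Checker:  [Checker Collector object] + [Checker Collector object] + [Checker Node Collector object]
  take Node:  [Collector object] + [Collector object] + [Node Collector object]
  take Collector:  [Collector object] + [Collector object] + [Collector object]
  take object:  [object] + [object] + [object]
MRO: Optimizer Visitor Emitter Binder Checker Node Collector object
Node sits at index 5.

5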